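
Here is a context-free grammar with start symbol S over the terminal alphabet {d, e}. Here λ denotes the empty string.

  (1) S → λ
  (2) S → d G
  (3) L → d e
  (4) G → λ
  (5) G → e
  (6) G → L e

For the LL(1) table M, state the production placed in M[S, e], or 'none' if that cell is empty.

FIRST(S): from S→λ we get {λ}; from S→d G we get {d}. So FIRST(S) = {λ, d}.
FIRST(L): from L→d e we get {d}. So FIRST(L) = {d}.
FIRST(G): from G→λ we get {λ}; from G→e we get {e}; from G→L e we get {d}. So FIRST(G) = {λ, d, e}.
FOLLOW(S) includes $ since S is the start symbol.
FOLLOW(S): S appears on no right-hand side. Thus FOLLOW(S) = {$}.
For S → λ: FIRST(λ) = {λ}, so it goes in M[S, t] for t ∈ {}; since λ ∈ FIRST, also for every t ∈ FOLLOW(S) = {$}.
For S → d G: FIRST(d G) = {d}, so it goes in M[S, t] for t ∈ {d}.
None of these place a production in M[S, e].

none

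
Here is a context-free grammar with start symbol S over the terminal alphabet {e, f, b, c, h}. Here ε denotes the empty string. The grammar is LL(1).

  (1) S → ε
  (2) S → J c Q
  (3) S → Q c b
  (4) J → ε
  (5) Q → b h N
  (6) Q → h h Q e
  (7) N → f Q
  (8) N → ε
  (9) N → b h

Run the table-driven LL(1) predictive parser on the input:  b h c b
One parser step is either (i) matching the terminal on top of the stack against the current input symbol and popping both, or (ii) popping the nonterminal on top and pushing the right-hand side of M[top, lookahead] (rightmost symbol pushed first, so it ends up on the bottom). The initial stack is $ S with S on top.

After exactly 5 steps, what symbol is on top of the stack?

c

step 1: stack=$ S  input=b h c b $  — expand S → Q c b
step 2: stack=$ b c Q  input=b h c b $  — expand Q → b h N
step 3: stack=$ b c N h b  input=b h c b $  — match b
step 4: stack=$ b c N h  input=h c b $  — match h
step 5: stack=$ b c N  input=c b $  — expand N → ε
Stack after step 5: $ b c (top = c).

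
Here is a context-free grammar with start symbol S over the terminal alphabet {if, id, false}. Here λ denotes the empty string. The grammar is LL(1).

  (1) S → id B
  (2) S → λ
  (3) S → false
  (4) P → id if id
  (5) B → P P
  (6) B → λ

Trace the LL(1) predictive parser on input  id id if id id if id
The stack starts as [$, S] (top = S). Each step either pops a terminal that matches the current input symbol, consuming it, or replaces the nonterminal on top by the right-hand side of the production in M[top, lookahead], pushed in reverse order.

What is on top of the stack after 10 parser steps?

step 1: stack=$ S  input=id id if id id if id $  — expand S → id B
step 2: stack=$ B id  input=id id if id id if id $  — match id
step 3: stack=$ B  input=id if id id if id $  — expand B → P P
step 4: stack=$ P P  input=id if id id if id $  — expand P → id if id
step 5: stack=$ P id if id  input=id if id id if id $  — match id
step 6: stack=$ P id if  input=if id id if id $  — match if
step 7: stack=$ P id  input=id id if id $  — match id
step 8: stack=$ P  input=id if id $  — expand P → id if id
step 9: stack=$ id if id  input=id if id $  — match id
step 10: stack=$ id if  input=if id $  — match if
Stack after step 10: $ id (top = id).

id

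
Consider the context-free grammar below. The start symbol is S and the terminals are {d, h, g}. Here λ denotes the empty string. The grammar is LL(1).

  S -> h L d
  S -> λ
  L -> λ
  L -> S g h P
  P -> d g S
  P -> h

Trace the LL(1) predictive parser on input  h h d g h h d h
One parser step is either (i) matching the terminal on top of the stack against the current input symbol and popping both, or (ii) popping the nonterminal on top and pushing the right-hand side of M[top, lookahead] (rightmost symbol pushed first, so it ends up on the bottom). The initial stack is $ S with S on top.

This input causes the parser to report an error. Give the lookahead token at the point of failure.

h

step 1: stack=$ S  input=h h d g h h d h $  — expand S -> h L d
step 2: stack=$ d L h  input=h h d g h h d h $  — match h
step 3: stack=$ d L  input=h d g h h d h $  — expand L -> S g h P
step 4: stack=$ d P h g S  input=h d g h h d h $  — expand S -> h L d
step 5: stack=$ d P h g d L h  input=h d g h h d h $  — match h
step 6: stack=$ d P h g d L  input=d g h h d h $  — expand L -> λ
step 7: stack=$ d P h g d  input=d g h h d h $  — match d
step 8: stack=$ d P h g  input=g h h d h $  — match g
step 9: stack=$ d P h  input=h h d h $  — match h
step 10: stack=$ d P  input=h d h $  — expand P -> h
step 11: stack=$ d h  input=h d h $  — match h
step 12: stack=$ d  input=d h $  — match d
step 13: stack=$  input=h $  — error: stack empty but input remains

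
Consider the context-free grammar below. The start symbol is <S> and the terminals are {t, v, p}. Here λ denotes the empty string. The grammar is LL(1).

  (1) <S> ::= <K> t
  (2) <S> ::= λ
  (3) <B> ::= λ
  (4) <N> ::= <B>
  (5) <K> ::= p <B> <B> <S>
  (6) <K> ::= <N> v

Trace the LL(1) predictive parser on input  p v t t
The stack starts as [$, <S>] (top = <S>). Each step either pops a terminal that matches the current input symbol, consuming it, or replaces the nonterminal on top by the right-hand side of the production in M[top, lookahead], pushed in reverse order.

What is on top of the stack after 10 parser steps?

step 1: stack=$ <S>  input=p v t t $  — expand <S> ::= <K> t
step 2: stack=$ t <K>  input=p v t t $  — expand <K> ::= p <B> <B> <S>
step 3: stack=$ t <S> <B> <B> p  input=p v t t $  — match p
step 4: stack=$ t <S> <B> <B>  input=v t t $  — expand <B> ::= λ
step 5: stack=$ t <S> <B>  input=v t t $  — expand <B> ::= λ
step 6: stack=$ t <S>  input=v t t $  — expand <S> ::= <K> t
step 7: stack=$ t t <K>  input=v t t $  — expand <K> ::= <N> v
step 8: stack=$ t t v <N>  input=v t t $  — expand <N> ::= <B>
step 9: stack=$ t t v <B>  input=v t t $  — expand <B> ::= λ
step 10: stack=$ t t v  input=v t t $  — match v
Stack after step 10: $ t t (top = t).

t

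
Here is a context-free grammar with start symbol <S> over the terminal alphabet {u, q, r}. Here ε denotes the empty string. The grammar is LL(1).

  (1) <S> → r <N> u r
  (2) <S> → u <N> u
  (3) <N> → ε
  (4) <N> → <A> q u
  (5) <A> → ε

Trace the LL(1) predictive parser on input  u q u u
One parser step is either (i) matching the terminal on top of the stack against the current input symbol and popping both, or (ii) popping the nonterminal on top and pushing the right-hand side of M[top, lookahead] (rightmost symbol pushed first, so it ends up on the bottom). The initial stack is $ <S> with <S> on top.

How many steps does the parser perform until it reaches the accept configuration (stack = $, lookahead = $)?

     Stack        Input      Action
  1  $ <S>        u q u u $  expand <S> → u <N> u
  2  $ u <N> u    u q u u $  match u
  3  $ u <N>      q u u $    expand <N> → <A> q u
  4  $ u u q <A>  q u u $    expand <A> → ε
  5  $ u u q      q u u $    match q
  6  $ u u        u u $      match u
  7  $ u          u $        match u
Accept reached after 7 steps.

7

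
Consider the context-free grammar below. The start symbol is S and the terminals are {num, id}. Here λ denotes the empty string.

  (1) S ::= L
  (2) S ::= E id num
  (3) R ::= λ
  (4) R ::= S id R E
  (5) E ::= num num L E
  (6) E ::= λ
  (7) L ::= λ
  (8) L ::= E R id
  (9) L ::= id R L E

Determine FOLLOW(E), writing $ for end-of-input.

{$, id, num}

FIRST(E) = {λ, num}
FIRST(S) = {λ, id, num}  (via L, E id num)
FIRST(R) = {λ, id, num}  (via S id R E)
FIRST(L) = {λ, id, num}  (via E R id)
FOLLOW(S) includes $ since S is the start symbol.
FOLLOW(S): in R::=S id R E, S is followed by id R E with FIRST {id}. Thus FOLLOW(S) = {$, id}.
FOLLOW(R): in R::=S id R E, R is followed by E with FIRST {λ, num}; in R::=S id R E, the suffix after R is nullable (adds nothing new); in L::=E R id, R is followed by id with FIRST {id}; in L::=id R L E, R is followed by L E with FIRST {λ, id, num}; in L::=id R L E, the suffix after R is nullable, so FOLLOW(R) ⊇ FOLLOW(L) = {$, id, num}. Thus FOLLOW(R) = {$, id, num}.
FOLLOW(E): in S::=E id num, E is followed by id num with FIRST {id}; in R::=S id R E, the suffix after E is empty, so FOLLOW(E) ⊇ FOLLOW(R) = {$, id, num}; in E::=num num L E, the suffix after E is empty (adds nothing new); in L::=E R id, E is followed by R id with FIRST {id, num}; in L::=id R L E, the suffix after E is empty, so FOLLOW(E) ⊇ FOLLOW(L) = {$, id, num}. Thus FOLLOW(E) = {$, id, num}.
FOLLOW(L): in S::=L, the suffix after L is empty, so FOLLOW(L) ⊇ FOLLOW(S) = {$, id}; in E::=num num L E, L is followed by E with FIRST {λ, num}; in E::=num num L E, the suffix after L is nullable, so FOLLOW(L) ⊇ FOLLOW(E) = {$, id, num}; in L::=id R L E, L is followed by E with FIRST {λ, num}; in L::=id R L E, the suffix after L is nullable (adds nothing new). Thus FOLLOW(L) = {$, id, num}.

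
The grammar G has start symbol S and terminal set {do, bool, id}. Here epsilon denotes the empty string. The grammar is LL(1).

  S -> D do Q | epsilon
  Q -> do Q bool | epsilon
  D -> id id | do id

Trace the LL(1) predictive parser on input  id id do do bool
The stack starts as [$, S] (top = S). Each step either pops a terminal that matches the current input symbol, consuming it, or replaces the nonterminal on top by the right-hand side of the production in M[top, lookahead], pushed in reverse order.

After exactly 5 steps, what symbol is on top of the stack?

Q

step 1: stack=$ S  input=id id do do bool $  — expand S -> D do Q
step 2: stack=$ Q do D  input=id id do do bool $  — expand D -> id id
step 3: stack=$ Q do id id  input=id id do do bool $  — match id
step 4: stack=$ Q do id  input=id do do bool $  — match id
step 5: stack=$ Q do  input=do do bool $  — match do
Stack after step 5: $ Q (top = Q).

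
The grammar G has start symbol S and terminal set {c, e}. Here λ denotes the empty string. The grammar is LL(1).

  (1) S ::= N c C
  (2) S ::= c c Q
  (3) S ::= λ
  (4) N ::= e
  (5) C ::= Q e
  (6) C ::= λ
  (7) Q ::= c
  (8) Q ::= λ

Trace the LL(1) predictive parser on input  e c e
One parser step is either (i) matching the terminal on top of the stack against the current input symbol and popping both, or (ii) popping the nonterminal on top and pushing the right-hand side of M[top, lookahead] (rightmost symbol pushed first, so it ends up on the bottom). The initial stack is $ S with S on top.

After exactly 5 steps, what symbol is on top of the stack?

step 1: stack=$ S  input=e c e $  — expand S ::= N c C
step 2: stack=$ C c N  input=e c e $  — expand N ::= e
step 3: stack=$ C c e  input=e c e $  — match e
step 4: stack=$ C c  input=c e $  — match c
step 5: stack=$ C  input=e $  — expand C ::= Q e
Stack after step 5: $ e Q (top = Q).

Q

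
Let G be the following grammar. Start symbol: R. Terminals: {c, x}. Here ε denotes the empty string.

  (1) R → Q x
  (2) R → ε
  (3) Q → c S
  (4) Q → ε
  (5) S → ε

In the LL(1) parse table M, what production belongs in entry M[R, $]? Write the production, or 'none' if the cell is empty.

R → ε

FIRST(Q) = {ε, c}
FIRST(S) = {ε}
FIRST(R) = {ε, c, x}  (via Q x)
FOLLOW(R) includes $ since R is the start symbol.
FOLLOW(R): R appears on no right-hand side. Thus FOLLOW(R) = {$}.
For R → Q x: FIRST(Q x) = {c, x}, so it goes in M[R, t] for t ∈ {c, x}.
For R → ε: FIRST(ε) = {ε}, so it goes in M[R, t] for t ∈ {}; since ε ∈ FIRST, also for every t ∈ FOLLOW(R) = {$}.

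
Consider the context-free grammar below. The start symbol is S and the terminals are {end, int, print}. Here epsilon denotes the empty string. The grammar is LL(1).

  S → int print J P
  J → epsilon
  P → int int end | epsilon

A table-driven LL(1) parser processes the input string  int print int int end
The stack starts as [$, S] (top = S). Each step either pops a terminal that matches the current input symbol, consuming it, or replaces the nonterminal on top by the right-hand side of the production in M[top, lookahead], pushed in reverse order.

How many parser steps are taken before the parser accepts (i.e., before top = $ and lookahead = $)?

     Stack            Input                    Action
  1  $ S              int print int int end $  expand S → int print J P
  2  $ P J print int  int print int int end $  match int
  3  $ P J print      print int int end $      match print
  4  $ P J            int int end $            expand J → epsilon
  5  $ P              int int end $            expand P → int int end
  6  $ end int int    int int end $            match int
  7  $ end int        int end $                match int
  8  $ end            end $                    match end
Accept reached after 8 steps.

8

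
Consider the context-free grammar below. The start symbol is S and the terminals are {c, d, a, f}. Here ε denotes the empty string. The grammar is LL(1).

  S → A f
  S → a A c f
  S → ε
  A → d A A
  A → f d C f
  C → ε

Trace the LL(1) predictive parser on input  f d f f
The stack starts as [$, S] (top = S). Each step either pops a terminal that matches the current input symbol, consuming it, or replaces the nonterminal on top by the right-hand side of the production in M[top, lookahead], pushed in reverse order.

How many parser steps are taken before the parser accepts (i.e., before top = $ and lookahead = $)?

7

     Stack        Input      Action
  1  $ S          f d f f $  expand S → A f
  2  $ f A        f d f f $  expand A → f d C f
  3  $ f f C d f  f d f f $  match f
  4  $ f f C d    d f f $    match d
  5  $ f f C      f f $      expand C → ε
  6  $ f f        f f $      match f
  7  $ f          f $        match f
Accept reached after 7 steps.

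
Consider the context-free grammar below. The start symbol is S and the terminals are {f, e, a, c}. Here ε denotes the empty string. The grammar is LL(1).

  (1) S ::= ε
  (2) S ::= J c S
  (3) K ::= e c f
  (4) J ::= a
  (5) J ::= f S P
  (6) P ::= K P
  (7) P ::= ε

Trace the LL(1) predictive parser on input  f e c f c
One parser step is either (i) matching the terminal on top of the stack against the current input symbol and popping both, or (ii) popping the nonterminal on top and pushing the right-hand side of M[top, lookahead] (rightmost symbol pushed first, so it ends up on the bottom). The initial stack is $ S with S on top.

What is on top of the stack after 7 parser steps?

step 1: stack=$ S  input=f e c f c $  — expand S ::= J c S
step 2: stack=$ S c J  input=f e c f c $  — expand J ::= f S P
step 3: stack=$ S c P S f  input=f e c f c $  — match f
step 4: stack=$ S c P S  input=e c f c $  — expand S ::= ε
step 5: stack=$ S c P  input=e c f c $  — expand P ::= K P
step 6: stack=$ S c P K  input=e c f c $  — expand K ::= e c f
step 7: stack=$ S c P f c e  input=e c f c $  — match e
Stack after step 7: $ S c P f c (top = c).

c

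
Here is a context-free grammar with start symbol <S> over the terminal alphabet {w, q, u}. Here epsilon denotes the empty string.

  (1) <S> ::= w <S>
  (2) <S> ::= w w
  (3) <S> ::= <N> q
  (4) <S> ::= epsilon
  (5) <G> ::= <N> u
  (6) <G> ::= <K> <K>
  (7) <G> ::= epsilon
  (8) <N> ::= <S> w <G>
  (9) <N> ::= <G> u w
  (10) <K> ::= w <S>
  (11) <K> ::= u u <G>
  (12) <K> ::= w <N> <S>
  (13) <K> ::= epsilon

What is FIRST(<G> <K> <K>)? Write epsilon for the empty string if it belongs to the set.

FIRST(<K>): from <K>::=w <S> we get {w}; from <K>::=u u <G> we get {u}; from <K>::=w <N> <S> we get {w}; from <K>::=epsilon we get {epsilon}. So FIRST(<K>) = {epsilon, u, w}.
FIRST(<S>): from <S>::=w <S> we get {w}; from <S>::=w w we get {w}; from <S>::=<N> q we get {u, w}; from <S>::=epsilon we get {epsilon}. So FIRST(<S>) = {epsilon, u, w}.
FIRST(<G>): from <G>::=<N> u we get {u, w}; from <G>::=<K> <K> we get {epsilon, u, w}; from <G>::=epsilon we get {epsilon}. So FIRST(<G>) = {epsilon, u, w}.
FIRST(<N>): from <N>::=<S> w <G> we get {u, w}; from <N>::=<G> u w we get {u, w}. So FIRST(<N>) = {u, w}.
FIRST(<G> <K> <K>): take FIRST of each symbol in turn, carrying on past any symbol whose FIRST contains epsilon; result {epsilon, u, w}.

{epsilon, u, w}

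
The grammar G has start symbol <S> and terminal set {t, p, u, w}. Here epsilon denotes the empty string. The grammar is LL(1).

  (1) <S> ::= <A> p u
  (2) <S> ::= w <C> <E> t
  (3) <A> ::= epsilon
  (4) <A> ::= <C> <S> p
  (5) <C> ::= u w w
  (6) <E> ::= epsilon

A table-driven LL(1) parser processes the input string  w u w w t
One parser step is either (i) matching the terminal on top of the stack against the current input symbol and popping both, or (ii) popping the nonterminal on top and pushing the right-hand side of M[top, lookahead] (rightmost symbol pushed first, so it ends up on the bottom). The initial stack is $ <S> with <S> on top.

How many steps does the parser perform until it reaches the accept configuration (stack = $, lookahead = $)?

     Stack          Input        Action
  1  $ <S>          w u w w t $  expand <S> ::= w <C> <E> t
  2  $ t <E> <C> w  w u w w t $  match w
  3  $ t <E> <C>    u w w t $    expand <C> ::= u w w
  4  $ t <E> w w u  u w w t $    match u
  5  $ t <E> w w    w w t $      match w
  6  $ t <E> w      w t $        match w
  7  $ t <E>        t $          expand <E> ::= epsilon
  8  $ t            t $          match t
Accept reached after 8 steps.

8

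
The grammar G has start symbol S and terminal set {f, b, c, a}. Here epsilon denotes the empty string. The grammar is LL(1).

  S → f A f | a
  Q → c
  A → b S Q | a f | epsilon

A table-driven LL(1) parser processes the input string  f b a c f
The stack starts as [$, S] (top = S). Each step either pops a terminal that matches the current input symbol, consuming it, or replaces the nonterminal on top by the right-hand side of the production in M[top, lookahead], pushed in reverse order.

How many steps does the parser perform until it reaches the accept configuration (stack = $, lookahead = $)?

step 1: stack=$ S  input=f b a c f $  — expand S → f A f
step 2: stack=$ f A f  input=f b a c f $  — match f
step 3: stack=$ f A  input=b a c f $  — expand A → b S Q
step 4: stack=$ f Q S b  input=b a c f $  — match b
step 5: stack=$ f Q S  input=a c f $  — expand S → a
step 6: stack=$ f Q a  input=a c f $  — match a
step 7: stack=$ f Q  input=c f $  — expand Q → c
step 8: stack=$ f c  input=c f $  — match c
step 9: stack=$ f  input=f $  — match f
Accept reached after 9 steps.

9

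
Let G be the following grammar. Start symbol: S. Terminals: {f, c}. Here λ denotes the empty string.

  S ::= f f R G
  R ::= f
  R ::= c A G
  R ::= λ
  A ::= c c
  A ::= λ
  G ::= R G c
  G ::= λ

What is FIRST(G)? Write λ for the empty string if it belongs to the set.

{λ, c, f}

FIRST(S) = {f}
FIRST(R) = {λ, c, f}
FIRST(A) = {λ, c}
FIRST(G) = {λ, c, f}  (via R G c)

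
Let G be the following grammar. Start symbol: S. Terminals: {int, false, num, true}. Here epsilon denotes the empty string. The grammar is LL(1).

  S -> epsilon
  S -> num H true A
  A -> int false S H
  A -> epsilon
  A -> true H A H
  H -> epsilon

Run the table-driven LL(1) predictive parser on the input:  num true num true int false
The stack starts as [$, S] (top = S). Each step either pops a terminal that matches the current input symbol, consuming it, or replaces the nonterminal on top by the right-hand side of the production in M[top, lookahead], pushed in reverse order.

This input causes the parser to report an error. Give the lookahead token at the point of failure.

step 1: stack=$ S  input=num true num true int false $  — expand S -> num H true A
step 2: stack=$ A true H num  input=num true num true int false $  — match num
step 3: stack=$ A true H  input=true num true int false $  — expand H -> epsilon
step 4: stack=$ A true  input=true num true int false $  — match true
step 5: stack=$ A  input=num true int false $  — error: M[A, num] is empty

num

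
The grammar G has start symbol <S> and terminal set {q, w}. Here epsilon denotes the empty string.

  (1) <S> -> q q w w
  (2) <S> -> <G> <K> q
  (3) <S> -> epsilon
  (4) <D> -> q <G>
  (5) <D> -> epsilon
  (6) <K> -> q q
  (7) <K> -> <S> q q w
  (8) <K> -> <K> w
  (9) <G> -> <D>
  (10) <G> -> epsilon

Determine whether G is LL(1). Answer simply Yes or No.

No

FIRST(<S>) = {epsilon, q}
FIRST(<D>) = {epsilon, q}
FIRST(<K>) = {q}
FIRST(<G>) = {epsilon, q}
FOLLOW(<S>) = {$, q}
FOLLOW(<D>) = {q}
FOLLOW(<K>) = {q, w}
FOLLOW(<G>) = {q}
Cell M[<D>, q] receives both <D> -> q <G> and <D> -> epsilon — the grammar is not LL(1).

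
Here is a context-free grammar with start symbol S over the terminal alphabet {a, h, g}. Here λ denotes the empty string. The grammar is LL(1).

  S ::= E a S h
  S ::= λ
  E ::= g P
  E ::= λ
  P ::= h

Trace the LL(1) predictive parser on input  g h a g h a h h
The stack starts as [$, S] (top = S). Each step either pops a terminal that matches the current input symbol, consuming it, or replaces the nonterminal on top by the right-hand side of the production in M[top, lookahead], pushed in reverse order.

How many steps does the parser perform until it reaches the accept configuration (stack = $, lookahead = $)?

15

      Stack          Input              Action
   1  $ S            g h a g h a h h $  expand S ::= E a S h
   2  $ h S a E      g h a g h a h h $  expand E ::= g P
   3  $ h S a P g    g h a g h a h h $  match g
   4  $ h S a P      h a g h a h h $    expand P ::= h
   5  $ h S a h      h a g h a h h $    match h
   6  $ h S a        a g h a h h $      match a
   7  $ h S          g h a h h $        expand S ::= E a S h
   8  $ h h S a E    g h a h h $        expand E ::= g P
   9  $ h h S a P g  g h a h h $        match g
  10  $ h h S a P    h a h h $          expand P ::= h
  11  $ h h S a h    h a h h $          match h
  12  $ h h S a      a h h $            match a
  13  $ h h S        h h $              expand S ::= λ
  14  $ h h          h h $              match h
  15  $ h            h $                match h
Accept reached after 15 steps.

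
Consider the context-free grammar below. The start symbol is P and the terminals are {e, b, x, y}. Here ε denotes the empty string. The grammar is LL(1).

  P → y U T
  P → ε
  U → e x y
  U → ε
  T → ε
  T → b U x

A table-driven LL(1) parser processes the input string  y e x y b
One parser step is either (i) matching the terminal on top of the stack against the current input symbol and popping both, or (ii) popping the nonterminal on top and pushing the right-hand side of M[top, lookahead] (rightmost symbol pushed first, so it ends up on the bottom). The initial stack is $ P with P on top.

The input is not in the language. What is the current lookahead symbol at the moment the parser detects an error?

$

step 1: stack=$ P  input=y e x y b $  — expand P → y U T
step 2: stack=$ T U y  input=y e x y b $  — match y
step 3: stack=$ T U  input=e x y b $  — expand U → e x y
step 4: stack=$ T y x e  input=e x y b $  — match e
step 5: stack=$ T y x  input=x y b $  — match x
step 6: stack=$ T y  input=y b $  — match y
step 7: stack=$ T  input=b $  — expand T → b U x
step 8: stack=$ x U b  input=b $  — match b
step 9: stack=$ x U  input=$  — expand U → ε
step 10: stack=$ x  input=$  — error: top is terminal x but lookahead is $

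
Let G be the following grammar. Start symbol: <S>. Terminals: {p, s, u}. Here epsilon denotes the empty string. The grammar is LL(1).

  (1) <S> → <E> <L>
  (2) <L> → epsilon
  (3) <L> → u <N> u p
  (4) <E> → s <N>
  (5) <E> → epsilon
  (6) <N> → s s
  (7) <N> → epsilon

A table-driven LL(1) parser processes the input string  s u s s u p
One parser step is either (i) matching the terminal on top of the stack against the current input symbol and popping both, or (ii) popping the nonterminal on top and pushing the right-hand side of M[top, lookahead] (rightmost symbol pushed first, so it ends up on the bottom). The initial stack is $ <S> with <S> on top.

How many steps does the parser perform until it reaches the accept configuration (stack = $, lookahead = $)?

step 1: stack=$ <S>  input=s u s s u p $  — expand <S> → <E> <L>
step 2: stack=$ <L> <E>  input=s u s s u p $  — expand <E> → s <N>
step 3: stack=$ <L> <N> s  input=s u s s u p $  — match s
step 4: stack=$ <L> <N>  input=u s s u p $  — expand <N> → epsilon
step 5: stack=$ <L>  input=u s s u p $  — expand <L> → u <N> u p
step 6: stack=$ p u <N> u  input=u s s u p $  — match u
step 7: stack=$ p u <N>  input=s s u p $  — expand <N> → s s
step 8: stack=$ p u s s  input=s s u p $  — match s
step 9: stack=$ p u s  input=s u p $  — match s
step 10: stack=$ p u  input=u p $  — match u
step 11: stack=$ p  input=p $  — match p
Accept reached after 11 steps.

11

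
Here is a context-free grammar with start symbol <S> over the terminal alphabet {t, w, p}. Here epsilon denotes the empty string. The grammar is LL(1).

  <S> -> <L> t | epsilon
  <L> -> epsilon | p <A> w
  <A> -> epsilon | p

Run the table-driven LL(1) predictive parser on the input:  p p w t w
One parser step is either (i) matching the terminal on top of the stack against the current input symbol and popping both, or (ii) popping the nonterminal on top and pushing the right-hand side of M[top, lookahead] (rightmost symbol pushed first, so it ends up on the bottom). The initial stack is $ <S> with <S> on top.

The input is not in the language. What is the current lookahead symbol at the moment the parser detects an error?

     Stack        Input        Action
  1  $ <S>        p p w t w $  expand <S> -> <L> t
  2  $ t <L>      p p w t w $  expand <L> -> p <A> w
  3  $ t w <A> p  p p w t w $  match p
  4  $ t w <A>    p w t w $    expand <A> -> p
  5  $ t w p      p w t w $    match p
  6  $ t w        w t w $      match w
  7  $ t          t w $        match t
  8  $            w $          error: stack empty but input remains

w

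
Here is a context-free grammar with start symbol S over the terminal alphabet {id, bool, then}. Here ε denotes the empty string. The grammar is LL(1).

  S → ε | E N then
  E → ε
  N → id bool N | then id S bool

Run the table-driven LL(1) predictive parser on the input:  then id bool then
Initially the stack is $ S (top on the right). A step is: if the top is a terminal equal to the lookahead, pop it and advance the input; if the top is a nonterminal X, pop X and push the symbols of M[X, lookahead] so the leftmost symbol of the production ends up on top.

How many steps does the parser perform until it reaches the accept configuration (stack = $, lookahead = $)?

8

step 1: stack=$ S  input=then id bool then $  — expand S → E N then
step 2: stack=$ then N E  input=then id bool then $  — expand E → ε
step 3: stack=$ then N  input=then id bool then $  — expand N → then id S bool
step 4: stack=$ then bool S id then  input=then id bool then $  — match then
step 5: stack=$ then bool S id  input=id bool then $  — match id
step 6: stack=$ then bool S  input=bool then $  — expand S → ε
step 7: stack=$ then bool  input=bool then $  — match bool
step 8: stack=$ then  input=then $  — match then
Accept reached after 8 steps.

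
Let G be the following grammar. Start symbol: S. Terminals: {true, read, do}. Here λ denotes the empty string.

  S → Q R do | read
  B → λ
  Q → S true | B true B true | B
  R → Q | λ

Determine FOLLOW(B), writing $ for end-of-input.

{do, read, true}

FIRST(B) = {λ}
FIRST(S) = {do, read, true}  (via Q R do)
FIRST(Q) = {λ, do, read, true}  (via S true, B true B true, B)
FIRST(R) = {λ, do, read, true}  (via Q)
FOLLOW(S) includes $ since S is the start symbol.
FOLLOW(S): in Q→S true, S is followed by true with FIRST {true}. Thus FOLLOW(S) = {$, true}.
FOLLOW(R): in S→Q R do, R is followed by do with FIRST {do}. Thus FOLLOW(R) = {do}.
FOLLOW(Q): in S→Q R do, Q is followed by R do with FIRST {do, read, true}; in R→Q, the suffix after Q is empty, so FOLLOW(Q) ⊇ FOLLOW(R) = {do}. Thus FOLLOW(Q) = {do, read, true}.
FOLLOW(B): in Q→B true B true (occurrence 1), B is followed by true B true with FIRST {true}; in Q→B true B true (occurrence 2), B is followed by true with FIRST {true}; in Q→B, the suffix after B is empty, so FOLLOW(B) ⊇ FOLLOW(Q) = {do, read, true}. Thus FOLLOW(B) = {do, read, true}.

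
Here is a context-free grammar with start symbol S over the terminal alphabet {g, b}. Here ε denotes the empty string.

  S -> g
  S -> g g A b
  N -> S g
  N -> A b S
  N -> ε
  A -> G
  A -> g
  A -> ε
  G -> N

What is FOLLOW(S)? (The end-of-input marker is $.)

FIRST(S): from S->g we get {g}; from S->g g A b we get {g}. So FIRST(S) = {g}.
FIRST(N): from N->S g we get {g}; from N->A b S we get {b, g}; from N->ε we get {ε}. So FIRST(N) = {ε, b, g}.
FIRST(G): from G->N we get {ε, b, g}. So FIRST(G) = {ε, b, g}.
FIRST(A): from A->G we get {ε, b, g}; from A->g we get {g}; from A->ε we get {ε}. So FIRST(A) = {ε, b, g}.
FOLLOW(S) includes $ since S is the start symbol.
FOLLOW(A): in S->g g A b, A is followed by b with FIRST {b}; in N->A b S, A is followed by b S with FIRST {b}. Thus FOLLOW(A) = {b}.
FOLLOW(G): in A->G, the suffix after G is empty, so FOLLOW(G) ⊇ FOLLOW(A) = {b}. Thus FOLLOW(G) = {b}.
FOLLOW(N): in G->N, the suffix after N is empty, so FOLLOW(N) ⊇ FOLLOW(G) = {b}. Thus FOLLOW(N) = {b}.
FOLLOW(S): in N->S g, S is followed by g with FIRST {g}; in N->A b S, the suffix after S is empty, so FOLLOW(S) ⊇ FOLLOW(N) = {b}. Thus FOLLOW(S) = {$, b, g}.

{$, b, g}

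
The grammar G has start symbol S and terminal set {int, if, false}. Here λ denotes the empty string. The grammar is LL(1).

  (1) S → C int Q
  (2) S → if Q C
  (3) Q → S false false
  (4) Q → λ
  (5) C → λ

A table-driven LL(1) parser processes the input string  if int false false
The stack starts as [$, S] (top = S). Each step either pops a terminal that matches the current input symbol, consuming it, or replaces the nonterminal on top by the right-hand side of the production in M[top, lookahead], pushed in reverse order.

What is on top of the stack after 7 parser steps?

false

step 1: stack=$ S  input=if int false false $  — expand S → if Q C
step 2: stack=$ C Q if  input=if int false false $  — match if
step 3: stack=$ C Q  input=int false false $  — expand Q → S false false
step 4: stack=$ C false false S  input=int false false $  — expand S → C int Q
step 5: stack=$ C false false Q int C  input=int false false $  — expand C → λ
step 6: stack=$ C false false Q int  input=int false false $  — match int
step 7: stack=$ C false false Q  input=false false $  — expand Q → λ
Stack after step 7: $ C false false (top = false).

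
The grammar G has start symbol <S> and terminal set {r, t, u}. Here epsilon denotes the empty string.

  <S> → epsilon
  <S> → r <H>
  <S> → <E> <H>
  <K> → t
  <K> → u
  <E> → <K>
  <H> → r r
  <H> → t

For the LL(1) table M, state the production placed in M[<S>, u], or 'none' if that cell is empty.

FIRST(<K>) = {t, u}
FIRST(<H>) = {r, t}
FIRST(<E>) = {t, u}  (via <K>)
FIRST(<S>) = {epsilon, r, t, u}  (via <E> <H>)
FOLLOW(<S>) includes $ since <S> is the start symbol.
FOLLOW(<S>): <S> appears on no right-hand side. Thus FOLLOW(<S>) = {$}.
For <S> → epsilon: FIRST(epsilon) = {epsilon}, so it goes in M[<S>, t] for t ∈ {}; since epsilon ∈ FIRST, also for every t ∈ FOLLOW(<S>) = {$}.
For <S> → r <H>: FIRST(r <H>) = {r}, so it goes in M[<S>, t] for t ∈ {r}.
For <S> → <E> <H>: FIRST(<E> <H>) = {t, u}, so it goes in M[<S>, t] for t ∈ {t, u}.

<S> → <E> <H>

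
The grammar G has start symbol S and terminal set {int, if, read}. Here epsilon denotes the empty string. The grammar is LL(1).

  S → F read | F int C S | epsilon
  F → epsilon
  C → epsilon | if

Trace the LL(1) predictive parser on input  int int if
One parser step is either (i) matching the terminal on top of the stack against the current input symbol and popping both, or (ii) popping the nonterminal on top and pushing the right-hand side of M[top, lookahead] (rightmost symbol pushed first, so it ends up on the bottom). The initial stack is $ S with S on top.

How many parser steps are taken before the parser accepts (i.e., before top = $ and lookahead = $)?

      Stack        Input         Action
   1  $ S          int int if $  expand S → F int C S
   2  $ S C int F  int int if $  expand F → epsilon
   3  $ S C int    int int if $  match int
   4  $ S C        int if $      expand C → epsilon
   5  $ S          int if $      expand S → F int C S
   6  $ S C int F  int if $      expand F → epsilon
   7  $ S C int    int if $      match int
   8  $ S C        if $          expand C → if
   9  $ S if       if $          match if
  10  $ S          $             expand S → epsilon
Accept reached after 10 steps.

10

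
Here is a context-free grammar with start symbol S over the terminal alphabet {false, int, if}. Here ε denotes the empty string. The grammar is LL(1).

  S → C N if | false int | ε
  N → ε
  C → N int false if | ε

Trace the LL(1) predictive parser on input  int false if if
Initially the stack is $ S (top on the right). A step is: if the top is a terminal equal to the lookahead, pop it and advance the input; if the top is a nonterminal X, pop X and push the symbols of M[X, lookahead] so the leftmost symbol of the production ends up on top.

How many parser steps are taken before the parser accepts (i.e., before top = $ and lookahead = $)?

step 1: stack=$ S  input=int false if if $  — expand S → C N if
step 2: stack=$ if N C  input=int false if if $  — expand C → N int false if
step 3: stack=$ if N if false int N  input=int false if if $  — expand N → ε
step 4: stack=$ if N if false int  input=int false if if $  — match int
step 5: stack=$ if N if false  input=false if if $  — match false
step 6: stack=$ if N if  input=if if $  — match if
step 7: stack=$ if N  input=if $  — expand N → ε
step 8: stack=$ if  input=if $  — match if
Accept reached after 8 steps.

8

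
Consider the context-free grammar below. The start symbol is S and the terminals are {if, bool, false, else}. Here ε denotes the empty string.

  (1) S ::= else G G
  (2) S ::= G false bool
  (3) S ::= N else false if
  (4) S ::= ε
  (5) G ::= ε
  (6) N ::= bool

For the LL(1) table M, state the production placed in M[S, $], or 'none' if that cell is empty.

S ::= ε

FIRST(G): from G::=ε we get {ε}. So FIRST(G) = {ε}.
FIRST(N): from N::=bool we get {bool}. So FIRST(N) = {bool}.
FIRST(S): from S::=else G G we get {else}; from S::=G false bool we get {false}; from S::=N else false if we get {bool}; from S::=ε we get {ε}. So FIRST(S) = {ε, bool, else, false}.
FOLLOW(S) includes $ since S is the start symbol.
FOLLOW(S): S appears on no right-hand side. Thus FOLLOW(S) = {$}.
For S ::= else G G: FIRST(else G G) = {else}, so it goes in M[S, t] for t ∈ {else}.
For S ::= G false bool: FIRST(G false bool) = {false}, so it goes in M[S, t] for t ∈ {false}.
For S ::= N else false if: FIRST(N else false if) = {bool}, so it goes in M[S, t] for t ∈ {bool}.
For S ::= ε: FIRST(ε) = {ε}, so it goes in M[S, t] for t ∈ {}; since ε ∈ FIRST, also for every t ∈ FOLLOW(S) = {$}.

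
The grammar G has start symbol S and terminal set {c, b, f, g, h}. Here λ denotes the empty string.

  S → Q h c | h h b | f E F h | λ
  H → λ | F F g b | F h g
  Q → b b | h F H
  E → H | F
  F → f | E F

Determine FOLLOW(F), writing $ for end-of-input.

FIRST(Q) = {b, h}
FIRST(S) = {λ, b, f, h}  (via Q h c)
FIRST(H) = {λ, f}  (via F F g b, F h g)
FIRST(E) = {λ, f}  (via H, F)
FIRST(F) = {f}  (via E F)
FOLLOW(S) includes $ since S is the start symbol.
FOLLOW(S): S appears on no right-hand side. Thus FOLLOW(S) = {$}.
FOLLOW(Q): in S→Q h c, Q is followed by h c with FIRST {h}. Thus FOLLOW(Q) = {h}.
FOLLOW(E): in S→f E F h, E is followed by F h with FIRST {f}; in F→E F, E is followed by F with FIRST {f}. Thus FOLLOW(E) = {f}.
FOLLOW(H): in Q→h F H, the suffix after H is empty, so FOLLOW(H) ⊇ FOLLOW(Q) = {h}; in E→H, the suffix after H is empty, so FOLLOW(H) ⊇ FOLLOW(E) = {f}. Thus FOLLOW(H) = {f, h}.
FOLLOW(F): in S→f E F h, F is followed by h with FIRST {h}; in H→F F g b (occurrence 1), F is followed by F g b with FIRST {f}; in H→F F g b (occurrence 2), F is followed by g b with FIRST {g}; in H→F h g, F is followed by h g with FIRST {h}; in Q→h F H, F is followed by H with FIRST {λ, f}; in Q→h F H, the suffix after F is nullable, so FOLLOW(F) ⊇ FOLLOW(Q) = {h}; in E→F, the suffix after F is empty, so FOLLOW(F) ⊇ FOLLOW(E) = {f}; in F→E F, the suffix after F is empty (adds nothing new). Thus FOLLOW(F) = {f, g, h}.

{f, g, h}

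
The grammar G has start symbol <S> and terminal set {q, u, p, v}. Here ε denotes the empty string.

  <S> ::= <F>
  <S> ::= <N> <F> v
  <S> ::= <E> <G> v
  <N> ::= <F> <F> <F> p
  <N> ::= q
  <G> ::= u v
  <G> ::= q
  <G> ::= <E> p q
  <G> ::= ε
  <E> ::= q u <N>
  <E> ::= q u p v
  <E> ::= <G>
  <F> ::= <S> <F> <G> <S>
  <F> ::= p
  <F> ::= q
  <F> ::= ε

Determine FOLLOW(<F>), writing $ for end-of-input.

{$, p, q, u, v}

FIRST(<S>) = {ε, p, q, u, v}  (via <F>, <N> <F> v, <E> <G> v)
FIRST(<N>) = {p, q, u, v}  (via <F> <F> <F> p)
FIRST(<G>) = {ε, p, q, u}  (via <E> p q)
FIRST(<E>) = {ε, p, q, u}  (via <G>)
FIRST(<F>) = {ε, p, q, u, v}  (via <S> <F> <G> <S>)
FOLLOW(<S>) includes $ since <S> is the start symbol.
FOLLOW(<E>): in <S>::=<E> <G> v, <E> is followed by <G> v with FIRST {p, q, u, v}; in <G>::=<E> p q, <E> is followed by p q with FIRST {p}. Thus FOLLOW(<E>) = {p, q, u, v}.
FOLLOW(<N>): in <S>::=<N> <F> v, <N> is followed by <F> v with FIRST {p, q, u, v}; in <E>::=q u <N>, the suffix after <N> is empty, so FOLLOW(<N>) ⊇ FOLLOW(<E>) = {p, q, u, v}. Thus FOLLOW(<N>) = {p, q, u, v}.
FOLLOW(<S>): in <F>::=<S> <F> <G> <S> (occurrence 1), <S> is followed by <F> <G> <S> with FIRST {ε, p, q, u, v}; in <F>::=<S> <F> <G> <S> (occurrence 1), the suffix after <S> is nullable, so FOLLOW(<S>) ⊇ FOLLOW(<F>) = {$, p, q, u, v}; in <F>::=<S> <F> <G> <S> (occurrence 2), the suffix after <S> is empty, so FOLLOW(<S>) ⊇ FOLLOW(<F>) = {$, p, q, u, v}. Thus FOLLOW(<S>) = {$, p, q, u, v}.
FOLLOW(<F>): in <S>::=<F>, the suffix after <F> is empty, so FOLLOW(<F>) ⊇ FOLLOW(<S>) = {$, p, q, u, v}; in <S>::=<N> <F> v, <F> is followed by v with FIRST {v}; in <N>::=<F> <F> <F> p (occurrence 1), <F> is followed by <F> <F> p with FIRST {p, q, u, v}; in <N>::=<F> <F> <F> p (occurrence 2), <F> is followed by <F> p with FIRST {p, q, u, v}; in <N>::=<F> <F> <F> p (occurrence 3), <F> is followed by p with FIRST {p}; in <F>::=<S> <F> <G> <S>, <F> is followed by <G> <S> with FIRST {ε, p, q, u, v}; in <F>::=<S> <F> <G> <S>, the suffix after <F> is nullable (adds nothing new). Thus FOLLOW(<F>) = {$, p, q, u, v}.
FOLLOW(<G>): in <S>::=<E> <G> v, <G> is followed by v with FIRST {v}; in <E>::=<G>, the suffix after <G> is empty, so FOLLOW(<G>) ⊇ FOLLOW(<E>) = {p, q, u, v}; in <F>::=<S> <F> <G> <S>, <G> is followed by <S> with FIRST {ε, p, q, u, v}; in <F>::=<S> <F> <G> <S>, the suffix after <G> is nullable, so FOLLOW(<G>) ⊇ FOLLOW(<F>) = {$, p, q, u, v}. Thus FOLLOW(<G>) = {$, p, q, u, v}.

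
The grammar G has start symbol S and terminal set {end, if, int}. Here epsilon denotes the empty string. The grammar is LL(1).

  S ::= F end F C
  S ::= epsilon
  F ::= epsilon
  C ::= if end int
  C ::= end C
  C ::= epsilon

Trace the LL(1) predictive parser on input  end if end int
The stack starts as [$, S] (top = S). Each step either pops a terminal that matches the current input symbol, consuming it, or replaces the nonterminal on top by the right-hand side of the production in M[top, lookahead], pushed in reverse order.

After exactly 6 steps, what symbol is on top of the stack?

end

step 1: stack=$ S  input=end if end int $  — expand S ::= F end F C
step 2: stack=$ C F end F  input=end if end int $  — expand F ::= epsilon
step 3: stack=$ C F end  input=end if end int $  — match end
step 4: stack=$ C F  input=if end int $  — expand F ::= epsilon
step 5: stack=$ C  input=if end int $  — expand C ::= if end int
step 6: stack=$ int end if  input=if end int $  — match if
Stack after step 6: $ int end (top = end).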